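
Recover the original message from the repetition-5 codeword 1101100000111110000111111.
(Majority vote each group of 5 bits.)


Groups: 11011, 00000, 11111, 00001, 11111
Majority votes: 10101

10101


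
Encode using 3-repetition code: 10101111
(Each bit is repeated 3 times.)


Each bit -> 3 copies

111000111000111111111111


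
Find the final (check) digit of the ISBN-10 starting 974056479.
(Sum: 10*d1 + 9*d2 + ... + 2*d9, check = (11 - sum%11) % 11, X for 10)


Weighted sum: 300
300 mod 11 = 3

Check digit: 8


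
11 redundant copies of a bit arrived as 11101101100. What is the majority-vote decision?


Ones: 7 out of 11
Threshold: 6

1 (7/11 voted 1)


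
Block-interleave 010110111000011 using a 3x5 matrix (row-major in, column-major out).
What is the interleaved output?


Matrix:
  01011
  01110
  00011
Read columns: 000110010111101

000110010111101


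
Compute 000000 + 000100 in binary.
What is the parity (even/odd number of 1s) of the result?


000000 = 0
000100 = 4
Sum = 4 = 100
1s count = 1

odd parity (1 ones in 100)


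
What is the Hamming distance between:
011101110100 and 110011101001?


XOR: 101110011101
Count of 1s: 8

8


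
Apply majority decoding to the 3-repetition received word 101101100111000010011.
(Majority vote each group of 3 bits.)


Groups: 101, 101, 100, 111, 000, 010, 011
Majority votes: 1101001

1101001


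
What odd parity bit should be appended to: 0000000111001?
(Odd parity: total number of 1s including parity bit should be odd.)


Number of 1s in data: 4
Parity bit: 1

1


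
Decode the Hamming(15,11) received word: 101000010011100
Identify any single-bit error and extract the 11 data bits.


Syndrome = 0: no error detected

Data: 10000011100 (no errors)


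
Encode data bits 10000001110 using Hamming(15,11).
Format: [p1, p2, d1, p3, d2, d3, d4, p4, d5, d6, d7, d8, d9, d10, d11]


Parity bits: p1=0, p2=0, p3=1, p4=1

001100010001110


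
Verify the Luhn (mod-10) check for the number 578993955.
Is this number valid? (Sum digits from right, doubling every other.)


Luhn sum = 57
57 mod 10 = 7

Invalid (Luhn sum mod 10 = 7)


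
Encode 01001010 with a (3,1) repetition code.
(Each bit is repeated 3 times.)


Each bit -> 3 copies

000111000000111000111000


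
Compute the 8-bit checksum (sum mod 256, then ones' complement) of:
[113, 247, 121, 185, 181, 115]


Sum = 962 mod 256 = 194
Complement = 61

61


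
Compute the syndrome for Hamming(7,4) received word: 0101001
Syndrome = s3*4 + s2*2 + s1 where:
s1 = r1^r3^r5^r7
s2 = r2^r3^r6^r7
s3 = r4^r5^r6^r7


s1=1, s2=0, s3=0

Syndrome = 1 (error at position 1)


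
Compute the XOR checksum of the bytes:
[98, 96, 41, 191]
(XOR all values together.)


XOR chain: 98 ^ 96 ^ 41 ^ 191 = 148

148


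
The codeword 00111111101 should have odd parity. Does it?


Number of 1s: 8

No, parity error (8 ones)


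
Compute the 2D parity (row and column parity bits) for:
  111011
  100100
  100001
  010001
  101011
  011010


Row parities: 100001
Column parities: 011110

Row P: 100001, Col P: 011110, Corner: 0


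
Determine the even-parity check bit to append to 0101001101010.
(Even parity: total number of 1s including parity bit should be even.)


Number of 1s in data: 6
Parity bit: 0

0


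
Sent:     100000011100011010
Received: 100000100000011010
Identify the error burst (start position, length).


XOR: 000000111100000000

Burst at position 6, length 4


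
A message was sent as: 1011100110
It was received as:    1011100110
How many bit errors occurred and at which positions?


XOR: 0000000000

0 errors (received matches sent)


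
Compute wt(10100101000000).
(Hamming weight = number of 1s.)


Counting 1s in 10100101000000

4


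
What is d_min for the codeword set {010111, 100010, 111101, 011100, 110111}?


Comparing all pairs, minimum distance: 1
Can detect 0 errors, correct 0 errors

1


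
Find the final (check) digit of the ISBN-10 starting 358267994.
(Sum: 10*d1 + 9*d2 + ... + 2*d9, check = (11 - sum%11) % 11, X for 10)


Weighted sum: 295
295 mod 11 = 9

Check digit: 2


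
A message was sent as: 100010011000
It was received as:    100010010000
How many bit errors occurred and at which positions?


XOR: 000000001000

1 error(s) at position(s): 8


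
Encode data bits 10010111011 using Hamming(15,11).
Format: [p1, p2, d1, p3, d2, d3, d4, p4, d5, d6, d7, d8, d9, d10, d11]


Parity bits: p1=0, p2=0, p3=0, p4=1

001000110111011


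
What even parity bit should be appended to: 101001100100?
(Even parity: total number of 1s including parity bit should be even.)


Number of 1s in data: 5
Parity bit: 1

1


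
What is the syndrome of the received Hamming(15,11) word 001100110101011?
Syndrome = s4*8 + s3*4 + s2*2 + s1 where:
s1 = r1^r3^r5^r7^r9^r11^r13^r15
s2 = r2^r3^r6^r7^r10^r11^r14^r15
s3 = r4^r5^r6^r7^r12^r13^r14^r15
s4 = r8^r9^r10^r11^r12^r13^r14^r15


s1=1, s2=1, s3=1, s4=1

Syndrome = 15 (error at position 15)


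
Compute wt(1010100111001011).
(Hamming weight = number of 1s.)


Counting 1s in 1010100111001011

9


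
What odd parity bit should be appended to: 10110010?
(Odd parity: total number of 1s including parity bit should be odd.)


Number of 1s in data: 4
Parity bit: 1

1


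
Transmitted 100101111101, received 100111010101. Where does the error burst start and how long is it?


XOR: 000010101000

Burst at position 4, length 5


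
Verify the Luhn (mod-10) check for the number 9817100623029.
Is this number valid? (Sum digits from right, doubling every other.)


Luhn sum = 47
47 mod 10 = 7

Invalid (Luhn sum mod 10 = 7)


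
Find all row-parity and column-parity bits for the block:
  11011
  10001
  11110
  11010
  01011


Row parities: 00011
Column parities: 00101

Row P: 00011, Col P: 00101, Corner: 0


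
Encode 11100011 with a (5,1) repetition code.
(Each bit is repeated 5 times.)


Each bit -> 5 copies

1111111111111110000000000000001111111111


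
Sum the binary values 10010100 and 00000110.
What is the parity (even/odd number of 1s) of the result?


10010100 = 148
00000110 = 6
Sum = 154 = 10011010
1s count = 4

even parity (4 ones in 10011010)


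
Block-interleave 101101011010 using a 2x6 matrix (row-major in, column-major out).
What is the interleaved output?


Matrix:
  101101
  011010
Read columns: 100111100110

100111100110


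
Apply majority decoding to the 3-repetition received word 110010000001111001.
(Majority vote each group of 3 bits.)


Groups: 110, 010, 000, 001, 111, 001
Majority votes: 100010

100010


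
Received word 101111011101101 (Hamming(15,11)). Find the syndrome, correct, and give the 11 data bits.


Syndrome = 0: no error detected

Data: 11101101101 (no errors)


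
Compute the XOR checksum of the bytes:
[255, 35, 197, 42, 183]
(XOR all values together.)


XOR chain: 255 ^ 35 ^ 197 ^ 42 ^ 183 = 132

132


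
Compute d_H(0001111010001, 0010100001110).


XOR: 0011011011111
Count of 1s: 9

9


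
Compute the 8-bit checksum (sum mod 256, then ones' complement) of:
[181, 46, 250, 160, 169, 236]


Sum = 1042 mod 256 = 18
Complement = 237

237


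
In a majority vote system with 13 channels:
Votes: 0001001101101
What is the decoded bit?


Ones: 6 out of 13
Threshold: 7

0 (6/13 voted 1)


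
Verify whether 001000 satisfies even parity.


Number of 1s: 1

No, parity error (1 ones)


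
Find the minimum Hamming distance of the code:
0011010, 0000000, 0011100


Comparing all pairs, minimum distance: 2
Can detect 1 errors, correct 0 errors

2


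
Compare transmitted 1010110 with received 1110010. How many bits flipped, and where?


XOR: 0100100

2 error(s) at position(s): 1, 4


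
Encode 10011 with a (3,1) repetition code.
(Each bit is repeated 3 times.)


Each bit -> 3 copies

111000000111111


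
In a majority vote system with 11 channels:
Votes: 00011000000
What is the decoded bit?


Ones: 2 out of 11
Threshold: 6

0 (2/11 voted 1)


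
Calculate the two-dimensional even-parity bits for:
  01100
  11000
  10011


Row parities: 001
Column parities: 00111

Row P: 001, Col P: 00111, Corner: 1


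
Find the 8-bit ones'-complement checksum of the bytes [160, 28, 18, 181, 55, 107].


Sum = 549 mod 256 = 37
Complement = 218

218


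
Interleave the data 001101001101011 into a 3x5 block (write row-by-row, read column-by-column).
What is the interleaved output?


Matrix:
  00110
  10011
  01011
Read columns: 010001100111011

010001100111011


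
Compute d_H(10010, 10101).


XOR: 00111
Count of 1s: 3

3


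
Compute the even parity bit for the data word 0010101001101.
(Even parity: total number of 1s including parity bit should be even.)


Number of 1s in data: 6
Parity bit: 0

0


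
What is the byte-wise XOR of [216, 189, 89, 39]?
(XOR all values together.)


XOR chain: 216 ^ 189 ^ 89 ^ 39 = 27

27


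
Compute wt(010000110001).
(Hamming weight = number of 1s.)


Counting 1s in 010000110001

4


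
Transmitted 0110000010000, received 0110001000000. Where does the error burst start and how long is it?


XOR: 0000001010000

Burst at position 6, length 3


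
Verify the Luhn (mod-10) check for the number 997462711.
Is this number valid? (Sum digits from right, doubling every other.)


Luhn sum = 53
53 mod 10 = 3

Invalid (Luhn sum mod 10 = 3)


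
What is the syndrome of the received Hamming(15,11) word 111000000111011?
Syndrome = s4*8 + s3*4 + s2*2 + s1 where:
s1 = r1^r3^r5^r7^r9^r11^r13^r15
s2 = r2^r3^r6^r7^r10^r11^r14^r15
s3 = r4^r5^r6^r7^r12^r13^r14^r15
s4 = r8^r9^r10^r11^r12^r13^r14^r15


s1=0, s2=0, s3=1, s4=1

Syndrome = 12 (error at position 12)


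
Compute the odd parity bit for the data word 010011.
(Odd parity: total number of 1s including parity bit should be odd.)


Number of 1s in data: 3
Parity bit: 0

0


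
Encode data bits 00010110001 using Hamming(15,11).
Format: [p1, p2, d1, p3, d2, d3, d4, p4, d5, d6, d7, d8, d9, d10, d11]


Parity bits: p1=1, p2=0, p3=0, p4=1

100000110110001


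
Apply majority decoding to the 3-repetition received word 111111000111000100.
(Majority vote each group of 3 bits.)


Groups: 111, 111, 000, 111, 000, 100
Majority votes: 110100

110100


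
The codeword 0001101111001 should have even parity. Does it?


Number of 1s: 7

No, parity error (7 ones)


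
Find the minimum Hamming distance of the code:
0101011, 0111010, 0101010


Comparing all pairs, minimum distance: 1
Can detect 0 errors, correct 0 errors

1


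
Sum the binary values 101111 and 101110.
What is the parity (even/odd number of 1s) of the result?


101111 = 47
101110 = 46
Sum = 93 = 1011101
1s count = 5

odd parity (5 ones in 1011101)


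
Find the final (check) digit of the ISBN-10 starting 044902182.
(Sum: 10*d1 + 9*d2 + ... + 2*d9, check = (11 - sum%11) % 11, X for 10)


Weighted sum: 173
173 mod 11 = 8

Check digit: 3


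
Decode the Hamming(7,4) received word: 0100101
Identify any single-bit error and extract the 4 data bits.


Syndrome = 0: no error detected

Data: 0101 (no errors)


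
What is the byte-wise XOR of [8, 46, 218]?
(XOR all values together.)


XOR chain: 8 ^ 46 ^ 218 = 252

252


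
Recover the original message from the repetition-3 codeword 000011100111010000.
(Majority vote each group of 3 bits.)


Groups: 000, 011, 100, 111, 010, 000
Majority votes: 010100

010100


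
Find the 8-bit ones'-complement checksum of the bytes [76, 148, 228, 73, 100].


Sum = 625 mod 256 = 113
Complement = 142

142


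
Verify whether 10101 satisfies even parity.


Number of 1s: 3

No, parity error (3 ones)


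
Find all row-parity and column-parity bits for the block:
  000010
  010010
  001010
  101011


Row parities: 1000
Column parities: 110001

Row P: 1000, Col P: 110001, Corner: 1


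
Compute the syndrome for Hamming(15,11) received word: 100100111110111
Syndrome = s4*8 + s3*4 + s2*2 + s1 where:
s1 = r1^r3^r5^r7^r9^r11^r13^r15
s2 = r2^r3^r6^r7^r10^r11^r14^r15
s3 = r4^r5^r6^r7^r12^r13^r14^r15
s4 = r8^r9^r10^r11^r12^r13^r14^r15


s1=0, s2=1, s3=1, s4=1

Syndrome = 14 (error at position 14)


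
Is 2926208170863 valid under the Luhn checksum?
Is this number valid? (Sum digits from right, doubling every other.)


Luhn sum = 49
49 mod 10 = 9

Invalid (Luhn sum mod 10 = 9)


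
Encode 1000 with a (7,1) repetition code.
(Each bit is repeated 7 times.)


Each bit -> 7 copies

1111111000000000000000000000


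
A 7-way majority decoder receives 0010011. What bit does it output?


Ones: 3 out of 7
Threshold: 4

0 (3/7 voted 1)


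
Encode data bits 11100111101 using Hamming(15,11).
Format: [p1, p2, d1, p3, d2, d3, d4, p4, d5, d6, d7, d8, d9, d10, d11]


Parity bits: p1=1, p2=1, p3=1, p4=1

111111010111101


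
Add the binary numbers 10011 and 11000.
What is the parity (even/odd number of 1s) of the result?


10011 = 19
11000 = 24
Sum = 43 = 101011
1s count = 4

even parity (4 ones in 101011)


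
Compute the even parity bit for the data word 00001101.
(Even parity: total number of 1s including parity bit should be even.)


Number of 1s in data: 3
Parity bit: 1

1


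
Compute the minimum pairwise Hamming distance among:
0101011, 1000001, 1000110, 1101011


Comparing all pairs, minimum distance: 1
Can detect 0 errors, correct 0 errors

1


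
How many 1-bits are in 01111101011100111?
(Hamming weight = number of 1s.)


Counting 1s in 01111101011100111

12


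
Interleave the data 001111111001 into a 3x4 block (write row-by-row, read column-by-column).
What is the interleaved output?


Matrix:
  0011
  1111
  1001
Read columns: 011010110111

011010110111


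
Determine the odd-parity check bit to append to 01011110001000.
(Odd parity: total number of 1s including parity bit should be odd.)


Number of 1s in data: 6
Parity bit: 1

1


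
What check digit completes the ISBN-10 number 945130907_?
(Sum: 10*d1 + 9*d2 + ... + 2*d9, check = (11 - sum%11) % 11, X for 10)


Weighted sum: 241
241 mod 11 = 10

Check digit: 1


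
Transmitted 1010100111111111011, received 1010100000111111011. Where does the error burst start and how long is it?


XOR: 0000000111000000000

Burst at position 7, length 3


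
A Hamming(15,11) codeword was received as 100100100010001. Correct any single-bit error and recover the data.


Syndrome = 6: error at position 6

Data: 00110010001 (corrected bit 6)


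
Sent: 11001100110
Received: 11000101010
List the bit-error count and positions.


XOR: 00001001100

3 error(s) at position(s): 4, 7, 8


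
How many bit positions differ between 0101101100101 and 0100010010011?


XOR: 0001111110110
Count of 1s: 8

8


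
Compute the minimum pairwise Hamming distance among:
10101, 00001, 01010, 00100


Comparing all pairs, minimum distance: 2
Can detect 1 errors, correct 0 errors

2


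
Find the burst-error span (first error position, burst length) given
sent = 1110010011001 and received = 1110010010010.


XOR: 0000000001011

Burst at position 9, length 4


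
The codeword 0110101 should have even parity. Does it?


Number of 1s: 4

Yes, parity is correct (4 ones)


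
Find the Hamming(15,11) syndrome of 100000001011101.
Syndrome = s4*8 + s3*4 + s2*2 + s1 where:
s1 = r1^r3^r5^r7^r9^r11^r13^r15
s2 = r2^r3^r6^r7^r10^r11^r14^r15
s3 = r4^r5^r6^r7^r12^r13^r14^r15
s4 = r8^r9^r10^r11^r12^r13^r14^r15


s1=1, s2=0, s3=1, s4=1

Syndrome = 13 (error at position 13)


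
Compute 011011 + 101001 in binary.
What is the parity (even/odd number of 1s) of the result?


011011 = 27
101001 = 41
Sum = 68 = 1000100
1s count = 2

even parity (2 ones in 1000100)


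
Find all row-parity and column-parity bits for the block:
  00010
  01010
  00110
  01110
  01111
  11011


Row parities: 100100
Column parities: 10100

Row P: 100100, Col P: 10100, Corner: 0


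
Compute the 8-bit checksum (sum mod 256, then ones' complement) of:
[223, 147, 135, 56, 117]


Sum = 678 mod 256 = 166
Complement = 89

89


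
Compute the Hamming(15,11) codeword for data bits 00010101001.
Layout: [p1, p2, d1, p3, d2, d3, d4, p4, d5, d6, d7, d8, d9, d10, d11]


Parity bits: p1=0, p2=1, p3=1, p4=1

010100110101001


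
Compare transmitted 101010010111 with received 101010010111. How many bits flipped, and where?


XOR: 000000000000

0 errors (received matches sent)


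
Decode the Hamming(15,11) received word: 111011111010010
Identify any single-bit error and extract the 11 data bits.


Syndrome = 0: no error detected

Data: 11111010010 (no errors)


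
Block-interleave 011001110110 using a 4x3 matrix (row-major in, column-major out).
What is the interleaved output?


Matrix:
  011
  001
  110
  110
Read columns: 001110111100

001110111100


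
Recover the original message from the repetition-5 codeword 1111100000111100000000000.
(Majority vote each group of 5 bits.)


Groups: 11111, 00000, 11110, 00000, 00000
Majority votes: 10100

10100


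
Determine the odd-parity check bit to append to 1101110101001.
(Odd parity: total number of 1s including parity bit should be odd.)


Number of 1s in data: 8
Parity bit: 1

1


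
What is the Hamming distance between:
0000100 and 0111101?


XOR: 0111001
Count of 1s: 4

4


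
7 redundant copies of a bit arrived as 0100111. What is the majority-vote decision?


Ones: 4 out of 7
Threshold: 4

1 (4/7 voted 1)


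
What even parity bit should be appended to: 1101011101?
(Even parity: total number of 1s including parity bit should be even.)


Number of 1s in data: 7
Parity bit: 1

1


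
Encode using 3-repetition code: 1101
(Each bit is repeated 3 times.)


Each bit -> 3 copies

111111000111


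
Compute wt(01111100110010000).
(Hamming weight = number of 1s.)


Counting 1s in 01111100110010000

8


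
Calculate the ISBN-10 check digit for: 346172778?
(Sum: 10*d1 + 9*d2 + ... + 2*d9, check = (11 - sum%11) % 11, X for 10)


Weighted sum: 238
238 mod 11 = 7

Check digit: 4


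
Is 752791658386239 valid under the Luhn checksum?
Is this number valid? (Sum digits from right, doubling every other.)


Luhn sum = 75
75 mod 10 = 5

Invalid (Luhn sum mod 10 = 5)


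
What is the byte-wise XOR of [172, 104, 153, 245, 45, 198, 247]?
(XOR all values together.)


XOR chain: 172 ^ 104 ^ 153 ^ 245 ^ 45 ^ 198 ^ 247 = 180

180


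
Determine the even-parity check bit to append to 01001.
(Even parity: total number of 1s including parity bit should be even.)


Number of 1s in data: 2
Parity bit: 0

0


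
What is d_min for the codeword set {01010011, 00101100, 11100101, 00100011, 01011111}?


Comparing all pairs, minimum distance: 2
Can detect 1 errors, correct 0 errors

2


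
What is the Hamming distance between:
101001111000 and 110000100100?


XOR: 011001011100
Count of 1s: 6

6


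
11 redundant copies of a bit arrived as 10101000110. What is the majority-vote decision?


Ones: 5 out of 11
Threshold: 6

0 (5/11 voted 1)


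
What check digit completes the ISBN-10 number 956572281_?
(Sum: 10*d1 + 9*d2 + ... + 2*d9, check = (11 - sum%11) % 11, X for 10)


Weighted sum: 304
304 mod 11 = 7

Check digit: 4


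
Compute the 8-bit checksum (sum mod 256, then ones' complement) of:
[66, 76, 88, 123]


Sum = 353 mod 256 = 97
Complement = 158

158


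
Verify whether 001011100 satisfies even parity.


Number of 1s: 4

Yes, parity is correct (4 ones)


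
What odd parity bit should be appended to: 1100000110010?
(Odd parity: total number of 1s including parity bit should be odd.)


Number of 1s in data: 5
Parity bit: 0

0


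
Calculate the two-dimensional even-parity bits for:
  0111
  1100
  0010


Row parities: 101
Column parities: 1001

Row P: 101, Col P: 1001, Corner: 0


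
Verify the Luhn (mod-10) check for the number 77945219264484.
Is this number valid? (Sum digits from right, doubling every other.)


Luhn sum = 72
72 mod 10 = 2

Invalid (Luhn sum mod 10 = 2)


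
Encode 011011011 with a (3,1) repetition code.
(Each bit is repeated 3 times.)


Each bit -> 3 copies

000111111000111111000111111


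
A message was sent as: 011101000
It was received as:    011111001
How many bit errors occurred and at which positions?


XOR: 000010001

2 error(s) at position(s): 4, 8


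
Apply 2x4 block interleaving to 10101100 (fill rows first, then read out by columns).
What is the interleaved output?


Matrix:
  1010
  1100
Read columns: 11011000

11011000


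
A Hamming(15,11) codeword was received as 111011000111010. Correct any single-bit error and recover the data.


Syndrome = 0: no error detected

Data: 11100111010 (no errors)


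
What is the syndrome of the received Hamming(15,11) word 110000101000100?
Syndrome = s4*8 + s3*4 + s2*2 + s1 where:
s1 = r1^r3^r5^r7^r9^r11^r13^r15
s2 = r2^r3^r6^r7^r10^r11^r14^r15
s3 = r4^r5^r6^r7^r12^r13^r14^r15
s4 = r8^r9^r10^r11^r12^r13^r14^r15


s1=0, s2=0, s3=0, s4=0

Syndrome = 0 (no error)


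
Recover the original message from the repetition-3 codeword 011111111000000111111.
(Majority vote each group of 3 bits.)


Groups: 011, 111, 111, 000, 000, 111, 111
Majority votes: 1110011

1110011


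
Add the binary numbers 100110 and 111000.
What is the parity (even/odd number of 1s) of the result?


100110 = 38
111000 = 56
Sum = 94 = 1011110
1s count = 5

odd parity (5 ones in 1011110)


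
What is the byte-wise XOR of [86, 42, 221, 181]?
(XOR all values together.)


XOR chain: 86 ^ 42 ^ 221 ^ 181 = 20

20


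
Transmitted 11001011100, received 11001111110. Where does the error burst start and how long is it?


XOR: 00000100010

Burst at position 5, length 5


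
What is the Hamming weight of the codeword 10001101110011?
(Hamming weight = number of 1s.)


Counting 1s in 10001101110011

8


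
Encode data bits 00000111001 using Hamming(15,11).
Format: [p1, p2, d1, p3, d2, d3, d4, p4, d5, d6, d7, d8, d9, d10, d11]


Parity bits: p1=0, p2=1, p3=0, p4=0

010000000111001


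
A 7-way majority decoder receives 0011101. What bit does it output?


Ones: 4 out of 7
Threshold: 4

1 (4/7 voted 1)


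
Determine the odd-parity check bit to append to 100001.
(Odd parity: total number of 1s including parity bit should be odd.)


Number of 1s in data: 2
Parity bit: 1

1


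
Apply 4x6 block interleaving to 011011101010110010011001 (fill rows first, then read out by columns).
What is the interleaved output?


Matrix:
  011011
  101010
  110010
  011001
Read columns: 011010111101000011101001

011010111101000011101001


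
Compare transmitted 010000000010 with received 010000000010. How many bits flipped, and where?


XOR: 000000000000

0 errors (received matches sent)


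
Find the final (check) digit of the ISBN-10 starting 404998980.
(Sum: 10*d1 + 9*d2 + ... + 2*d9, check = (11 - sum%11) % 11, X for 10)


Weighted sum: 289
289 mod 11 = 3

Check digit: 8


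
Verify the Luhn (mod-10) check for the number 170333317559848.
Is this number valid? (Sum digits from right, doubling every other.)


Luhn sum = 72
72 mod 10 = 2

Invalid (Luhn sum mod 10 = 2)


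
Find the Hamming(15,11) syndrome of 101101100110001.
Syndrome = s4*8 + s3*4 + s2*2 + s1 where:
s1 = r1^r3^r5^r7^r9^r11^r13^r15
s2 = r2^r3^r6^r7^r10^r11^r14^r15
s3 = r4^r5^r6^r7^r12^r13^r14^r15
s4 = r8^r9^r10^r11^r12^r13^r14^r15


s1=1, s2=0, s3=0, s4=1

Syndrome = 9 (error at position 9)


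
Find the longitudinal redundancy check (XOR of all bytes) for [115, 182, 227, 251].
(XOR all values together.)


XOR chain: 115 ^ 182 ^ 227 ^ 251 = 221

221


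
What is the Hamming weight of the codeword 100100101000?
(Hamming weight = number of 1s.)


Counting 1s in 100100101000

4


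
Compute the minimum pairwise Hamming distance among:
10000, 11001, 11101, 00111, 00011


Comparing all pairs, minimum distance: 1
Can detect 0 errors, correct 0 errors

1


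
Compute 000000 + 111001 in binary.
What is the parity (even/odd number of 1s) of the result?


000000 = 0
111001 = 57
Sum = 57 = 111001
1s count = 4

even parity (4 ones in 111001)


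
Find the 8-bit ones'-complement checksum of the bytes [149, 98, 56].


Sum = 303 mod 256 = 47
Complement = 208

208


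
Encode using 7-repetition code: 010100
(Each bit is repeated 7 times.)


Each bit -> 7 copies

000000011111110000000111111100000000000000


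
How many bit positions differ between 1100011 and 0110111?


XOR: 1010100
Count of 1s: 3

3


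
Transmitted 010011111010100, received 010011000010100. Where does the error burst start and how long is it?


XOR: 000000111000000

Burst at position 6, length 3


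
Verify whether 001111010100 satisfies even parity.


Number of 1s: 6

Yes, parity is correct (6 ones)


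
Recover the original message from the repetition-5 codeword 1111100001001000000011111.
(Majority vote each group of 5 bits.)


Groups: 11111, 00001, 00100, 00000, 11111
Majority votes: 10001

10001


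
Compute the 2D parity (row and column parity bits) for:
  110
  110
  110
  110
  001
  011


Row parities: 000010
Column parities: 010

Row P: 000010, Col P: 010, Corner: 1


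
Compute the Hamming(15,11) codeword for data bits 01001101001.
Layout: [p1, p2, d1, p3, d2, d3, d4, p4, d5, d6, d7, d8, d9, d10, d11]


Parity bits: p1=1, p2=0, p3=1, p4=0

100110001101001


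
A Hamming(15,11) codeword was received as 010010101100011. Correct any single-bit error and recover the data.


Syndrome = 2: error at position 2

Data: 01011100011 (corrected bit 2)


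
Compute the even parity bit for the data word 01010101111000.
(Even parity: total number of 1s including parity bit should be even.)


Number of 1s in data: 7
Parity bit: 1

1


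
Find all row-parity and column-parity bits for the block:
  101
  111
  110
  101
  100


Row parities: 01001
Column parities: 101

Row P: 01001, Col P: 101, Corner: 0


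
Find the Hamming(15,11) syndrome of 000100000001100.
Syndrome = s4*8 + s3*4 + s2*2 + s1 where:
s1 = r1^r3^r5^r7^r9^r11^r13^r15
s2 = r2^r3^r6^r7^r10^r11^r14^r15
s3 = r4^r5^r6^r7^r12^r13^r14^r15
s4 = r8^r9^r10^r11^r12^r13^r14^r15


s1=1, s2=0, s3=1, s4=0

Syndrome = 5 (error at position 5)


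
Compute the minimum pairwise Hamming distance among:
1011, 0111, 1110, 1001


Comparing all pairs, minimum distance: 1
Can detect 0 errors, correct 0 errors

1


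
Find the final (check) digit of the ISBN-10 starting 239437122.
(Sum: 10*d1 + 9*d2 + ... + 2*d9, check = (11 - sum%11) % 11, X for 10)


Weighted sum: 214
214 mod 11 = 5

Check digit: 6


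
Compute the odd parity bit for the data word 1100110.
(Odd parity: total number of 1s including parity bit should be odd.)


Number of 1s in data: 4
Parity bit: 1

1


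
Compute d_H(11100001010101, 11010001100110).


XOR: 00110000110011
Count of 1s: 6

6


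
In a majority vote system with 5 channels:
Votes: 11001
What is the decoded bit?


Ones: 3 out of 5
Threshold: 3

1 (3/5 voted 1)


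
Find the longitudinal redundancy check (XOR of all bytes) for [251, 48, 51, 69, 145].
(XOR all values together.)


XOR chain: 251 ^ 48 ^ 51 ^ 69 ^ 145 = 44

44


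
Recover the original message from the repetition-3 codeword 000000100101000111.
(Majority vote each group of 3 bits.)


Groups: 000, 000, 100, 101, 000, 111
Majority votes: 000101

000101


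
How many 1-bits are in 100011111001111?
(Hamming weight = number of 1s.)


Counting 1s in 100011111001111

10


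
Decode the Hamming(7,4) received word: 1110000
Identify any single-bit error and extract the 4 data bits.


Syndrome = 0: no error detected

Data: 1000 (no errors)


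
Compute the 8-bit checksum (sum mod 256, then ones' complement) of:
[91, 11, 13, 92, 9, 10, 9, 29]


Sum = 264 mod 256 = 8
Complement = 247

247


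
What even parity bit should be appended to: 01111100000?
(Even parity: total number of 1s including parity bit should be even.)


Number of 1s in data: 5
Parity bit: 1

1


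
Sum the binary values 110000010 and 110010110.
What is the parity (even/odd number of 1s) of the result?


110000010 = 386
110010110 = 406
Sum = 792 = 1100011000
1s count = 4

even parity (4 ones in 1100011000)


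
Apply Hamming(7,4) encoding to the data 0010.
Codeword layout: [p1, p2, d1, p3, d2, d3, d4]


Parity bits: p1=0, p2=1, p3=1

0101010


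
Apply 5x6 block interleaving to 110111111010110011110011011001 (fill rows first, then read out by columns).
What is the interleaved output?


Matrix:
  110111
  111010
  110011
  110011
  011001
Read columns: 111101111101001100001111010111

111101111101001100001111010111


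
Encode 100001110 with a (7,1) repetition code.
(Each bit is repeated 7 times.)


Each bit -> 7 copies

111111100000000000000000000000000001111111111111111111110000000


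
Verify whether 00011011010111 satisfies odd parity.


Number of 1s: 8

No, parity error (8 ones)


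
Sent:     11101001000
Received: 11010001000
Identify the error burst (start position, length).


XOR: 00111000000

Burst at position 2, length 3


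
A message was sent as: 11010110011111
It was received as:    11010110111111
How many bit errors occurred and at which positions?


XOR: 00000000100000

1 error(s) at position(s): 8


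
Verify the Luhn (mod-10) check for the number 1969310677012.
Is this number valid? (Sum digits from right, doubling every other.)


Luhn sum = 49
49 mod 10 = 9

Invalid (Luhn sum mod 10 = 9)


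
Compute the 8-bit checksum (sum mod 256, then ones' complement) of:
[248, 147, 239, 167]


Sum = 801 mod 256 = 33
Complement = 222

222


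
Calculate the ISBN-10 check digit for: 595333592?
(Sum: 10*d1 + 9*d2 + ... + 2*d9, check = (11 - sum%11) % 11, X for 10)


Weighted sum: 276
276 mod 11 = 1

Check digit: X


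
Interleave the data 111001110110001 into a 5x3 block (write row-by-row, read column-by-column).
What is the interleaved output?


Matrix:
  111
  001
  110
  110
  001
Read columns: 101101011011001

101101011011001


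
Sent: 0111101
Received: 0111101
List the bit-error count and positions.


XOR: 0000000

0 errors (received matches sent)


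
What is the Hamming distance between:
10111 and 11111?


XOR: 01000
Count of 1s: 1

1


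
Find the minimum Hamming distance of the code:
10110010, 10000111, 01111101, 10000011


Comparing all pairs, minimum distance: 1
Can detect 0 errors, correct 0 errors

1


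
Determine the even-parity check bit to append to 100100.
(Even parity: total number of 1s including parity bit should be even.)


Number of 1s in data: 2
Parity bit: 0

0


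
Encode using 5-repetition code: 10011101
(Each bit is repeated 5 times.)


Each bit -> 5 copies

1111100000000001111111111111110000011111


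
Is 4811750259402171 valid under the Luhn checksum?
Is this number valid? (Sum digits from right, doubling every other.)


Luhn sum = 60
60 mod 10 = 0

Valid (Luhn sum mod 10 = 0)


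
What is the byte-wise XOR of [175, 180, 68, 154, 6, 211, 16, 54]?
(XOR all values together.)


XOR chain: 175 ^ 180 ^ 68 ^ 154 ^ 6 ^ 211 ^ 16 ^ 54 = 54

54


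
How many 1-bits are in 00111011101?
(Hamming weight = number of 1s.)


Counting 1s in 00111011101

7


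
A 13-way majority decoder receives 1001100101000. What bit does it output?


Ones: 5 out of 13
Threshold: 7

0 (5/13 voted 1)


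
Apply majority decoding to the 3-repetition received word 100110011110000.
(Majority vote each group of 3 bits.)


Groups: 100, 110, 011, 110, 000
Majority votes: 01110

01110


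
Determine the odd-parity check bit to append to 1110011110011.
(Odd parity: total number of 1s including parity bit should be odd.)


Number of 1s in data: 9
Parity bit: 0

0


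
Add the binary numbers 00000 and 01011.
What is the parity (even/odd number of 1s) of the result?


00000 = 0
01011 = 11
Sum = 11 = 1011
1s count = 3

odd parity (3 ones in 1011)


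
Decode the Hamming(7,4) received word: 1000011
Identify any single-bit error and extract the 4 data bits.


Syndrome = 0: no error detected

Data: 0011 (no errors)


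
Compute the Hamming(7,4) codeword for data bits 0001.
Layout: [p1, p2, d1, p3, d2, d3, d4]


Parity bits: p1=1, p2=1, p3=1

1101001


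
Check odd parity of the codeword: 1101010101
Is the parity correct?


Number of 1s: 6

No, parity error (6 ones)


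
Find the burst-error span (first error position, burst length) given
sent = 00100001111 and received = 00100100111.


XOR: 00000101000

Burst at position 5, length 3


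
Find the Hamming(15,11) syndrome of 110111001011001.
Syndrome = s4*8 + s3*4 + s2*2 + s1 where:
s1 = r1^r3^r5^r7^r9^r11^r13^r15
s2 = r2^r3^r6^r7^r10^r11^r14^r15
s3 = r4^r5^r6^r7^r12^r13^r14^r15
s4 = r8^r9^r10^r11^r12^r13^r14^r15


s1=1, s2=0, s3=1, s4=0

Syndrome = 5 (error at position 5)


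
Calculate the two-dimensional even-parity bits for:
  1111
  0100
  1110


Row parities: 011
Column parities: 0101

Row P: 011, Col P: 0101, Corner: 0


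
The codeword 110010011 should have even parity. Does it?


Number of 1s: 5

No, parity error (5 ones)


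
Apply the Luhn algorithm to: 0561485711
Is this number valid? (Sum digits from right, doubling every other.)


Luhn sum = 36
36 mod 10 = 6

Invalid (Luhn sum mod 10 = 6)


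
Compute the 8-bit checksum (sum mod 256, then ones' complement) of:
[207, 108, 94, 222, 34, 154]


Sum = 819 mod 256 = 51
Complement = 204

204


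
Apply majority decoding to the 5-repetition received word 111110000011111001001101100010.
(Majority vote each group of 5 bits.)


Groups: 11111, 00000, 11111, 00100, 11011, 00010
Majority votes: 101010

101010


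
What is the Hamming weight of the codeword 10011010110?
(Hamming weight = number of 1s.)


Counting 1s in 10011010110

6


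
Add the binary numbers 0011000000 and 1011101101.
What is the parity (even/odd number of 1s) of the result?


0011000000 = 192
1011101101 = 749
Sum = 941 = 1110101101
1s count = 7

odd parity (7 ones in 1110101101)


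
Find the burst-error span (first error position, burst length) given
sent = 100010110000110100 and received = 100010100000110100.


XOR: 000000010000000000

Burst at position 7, length 1


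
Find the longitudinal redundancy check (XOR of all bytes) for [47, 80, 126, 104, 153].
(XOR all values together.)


XOR chain: 47 ^ 80 ^ 126 ^ 104 ^ 153 = 240

240


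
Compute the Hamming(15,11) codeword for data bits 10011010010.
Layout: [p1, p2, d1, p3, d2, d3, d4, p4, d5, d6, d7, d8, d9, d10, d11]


Parity bits: p1=0, p2=0, p3=0, p4=1

001000111010010


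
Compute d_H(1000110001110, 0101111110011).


XOR: 1101001111101
Count of 1s: 9

9


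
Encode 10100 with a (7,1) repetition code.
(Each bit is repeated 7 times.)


Each bit -> 7 copies

11111110000000111111100000000000000


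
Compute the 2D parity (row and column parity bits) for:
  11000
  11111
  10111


Row parities: 010
Column parities: 10000

Row P: 010, Col P: 10000, Corner: 1


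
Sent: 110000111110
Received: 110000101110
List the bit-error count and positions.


XOR: 000000010000

1 error(s) at position(s): 7


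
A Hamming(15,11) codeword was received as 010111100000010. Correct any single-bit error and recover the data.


Syndrome = 12: error at position 12

Data: 01110001010 (corrected bit 12)


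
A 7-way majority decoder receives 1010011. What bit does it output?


Ones: 4 out of 7
Threshold: 4

1 (4/7 voted 1)


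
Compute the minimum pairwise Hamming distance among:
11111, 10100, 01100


Comparing all pairs, minimum distance: 2
Can detect 1 errors, correct 0 errors

2


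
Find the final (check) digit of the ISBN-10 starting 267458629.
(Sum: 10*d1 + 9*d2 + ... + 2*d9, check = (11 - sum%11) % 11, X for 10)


Weighted sum: 276
276 mod 11 = 1

Check digit: X


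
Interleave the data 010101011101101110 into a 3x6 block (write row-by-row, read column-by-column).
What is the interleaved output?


Matrix:
  010101
  011101
  101110
Read columns: 001110011111001110

001110011111001110


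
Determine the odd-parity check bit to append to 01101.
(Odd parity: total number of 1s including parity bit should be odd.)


Number of 1s in data: 3
Parity bit: 0

0


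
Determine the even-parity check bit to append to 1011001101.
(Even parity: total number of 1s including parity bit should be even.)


Number of 1s in data: 6
Parity bit: 0

0


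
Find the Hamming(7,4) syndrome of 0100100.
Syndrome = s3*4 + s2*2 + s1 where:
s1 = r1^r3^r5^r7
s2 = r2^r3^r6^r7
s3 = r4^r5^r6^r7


s1=1, s2=1, s3=1

Syndrome = 7 (error at position 7)


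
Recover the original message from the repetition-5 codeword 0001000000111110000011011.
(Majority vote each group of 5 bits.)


Groups: 00010, 00000, 11111, 00000, 11011
Majority votes: 00101

00101


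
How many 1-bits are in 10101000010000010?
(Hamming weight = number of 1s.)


Counting 1s in 10101000010000010

5


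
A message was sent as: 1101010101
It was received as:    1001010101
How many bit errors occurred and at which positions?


XOR: 0100000000

1 error(s) at position(s): 1


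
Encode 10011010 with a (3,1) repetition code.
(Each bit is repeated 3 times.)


Each bit -> 3 copies

111000000111111000111000


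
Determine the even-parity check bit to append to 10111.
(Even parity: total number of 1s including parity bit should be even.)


Number of 1s in data: 4
Parity bit: 0

0


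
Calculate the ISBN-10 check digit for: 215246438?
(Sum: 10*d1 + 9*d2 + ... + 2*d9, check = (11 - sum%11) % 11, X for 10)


Weighted sum: 178
178 mod 11 = 2

Check digit: 9


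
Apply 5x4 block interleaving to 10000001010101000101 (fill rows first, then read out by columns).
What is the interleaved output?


Matrix:
  1000
  0001
  0101
  0100
  0101
Read columns: 10000001110000001101

10000001110000001101


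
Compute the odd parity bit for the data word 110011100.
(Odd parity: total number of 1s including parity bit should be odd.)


Number of 1s in data: 5
Parity bit: 0

0


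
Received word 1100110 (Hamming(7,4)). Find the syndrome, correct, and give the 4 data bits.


Syndrome = 0: no error detected

Data: 0110 (no errors)


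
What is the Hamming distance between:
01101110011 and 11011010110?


XOR: 10110100101
Count of 1s: 6

6


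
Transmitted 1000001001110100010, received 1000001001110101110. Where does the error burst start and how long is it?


XOR: 0000000000000001100

Burst at position 15, length 2


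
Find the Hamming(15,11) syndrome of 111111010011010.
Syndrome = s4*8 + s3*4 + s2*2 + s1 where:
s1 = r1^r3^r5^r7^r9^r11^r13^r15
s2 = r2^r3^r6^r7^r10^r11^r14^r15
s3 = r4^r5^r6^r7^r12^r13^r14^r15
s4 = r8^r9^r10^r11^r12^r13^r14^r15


s1=0, s2=1, s3=1, s4=0

Syndrome = 6 (error at position 6)


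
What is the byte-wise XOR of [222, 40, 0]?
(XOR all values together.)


XOR chain: 222 ^ 40 ^ 0 = 246

246


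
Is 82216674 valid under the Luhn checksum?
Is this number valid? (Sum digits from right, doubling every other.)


Luhn sum = 32
32 mod 10 = 2

Invalid (Luhn sum mod 10 = 2)


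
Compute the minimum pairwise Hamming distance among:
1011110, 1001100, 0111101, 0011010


Comparing all pairs, minimum distance: 2
Can detect 1 errors, correct 0 errors

2
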